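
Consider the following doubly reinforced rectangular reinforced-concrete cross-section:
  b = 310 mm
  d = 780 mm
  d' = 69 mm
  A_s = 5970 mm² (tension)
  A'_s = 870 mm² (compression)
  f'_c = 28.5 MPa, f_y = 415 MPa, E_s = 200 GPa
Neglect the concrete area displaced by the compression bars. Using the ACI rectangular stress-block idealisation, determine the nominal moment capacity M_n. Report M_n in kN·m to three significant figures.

Assume both tension and compression steel yield.
Net tension couple steel: A_s − A'_s = 5100 mm².
a = (A_s − A'_s) f_y / (0.85 f'_c b) = 2116500/(0.85 × 28.5 × 310) = 281.83 mm.
c = a/β₁ = 281.83/0.846 = 333.13 mm; ε'_s = 0.003(c − d')/c = 0.0024 ≥ f_y/E_s = 0.0021, so compression steel does yield.
M_n = (A_s − A'_s) f_y (d − a/2) + A'_s f_y (d − d') = [2116500 × (780 − 140.915) + 361050 × (780 − 69)] × 10⁻⁶ = 1352.62 + 256.71 = 1609.33 kN·m.

M_n ≈ 1610 kN·m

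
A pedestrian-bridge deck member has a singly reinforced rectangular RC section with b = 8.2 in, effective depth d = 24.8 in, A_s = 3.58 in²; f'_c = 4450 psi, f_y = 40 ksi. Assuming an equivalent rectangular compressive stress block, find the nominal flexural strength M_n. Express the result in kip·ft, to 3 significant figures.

M_n ≈ 268 kip·ft

T = A_s f_y = 3.58 × 40 = 143.2 kips.
a = T/(0.85 f'_c b) = 143.2/(0.85 × 4.45 × 8.2) = 4.617 in.
M_n = T(d − a/2) = 143.2 × (24.8 − 2.3085) = 3220.8 kip·in = 3220.8/12 = 268.40 kip·ft.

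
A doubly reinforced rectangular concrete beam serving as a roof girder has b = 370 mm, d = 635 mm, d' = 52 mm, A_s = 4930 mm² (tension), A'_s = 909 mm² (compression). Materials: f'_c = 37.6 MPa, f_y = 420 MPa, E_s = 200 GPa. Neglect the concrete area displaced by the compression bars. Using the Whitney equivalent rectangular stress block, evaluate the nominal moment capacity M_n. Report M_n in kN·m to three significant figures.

M_n ≈ 1170 kN·m

Assume both tension and compression steel yield.
Net tension couple steel: A_s − A'_s = 4021 mm².
a = (A_s − A'_s) f_y / (0.85 f'_c b) = 1688820/(0.85 × 37.6 × 370) = 142.82 mm.
c = a/β₁ = 142.82/0.781 = 182.87 mm; ε'_s = 0.003(c − d')/c = 0.0021 ≥ f_y/E_s = 0.0021, so compression steel does yield.
M_n = (A_s − A'_s) f_y (d − a/2) + A'_s f_y (d − d') = [1688820 × (635 − 71.41) + 381780 × (635 − 52)] × 10⁻⁶ = 951.80 + 222.58 = 1174.38 kN·m.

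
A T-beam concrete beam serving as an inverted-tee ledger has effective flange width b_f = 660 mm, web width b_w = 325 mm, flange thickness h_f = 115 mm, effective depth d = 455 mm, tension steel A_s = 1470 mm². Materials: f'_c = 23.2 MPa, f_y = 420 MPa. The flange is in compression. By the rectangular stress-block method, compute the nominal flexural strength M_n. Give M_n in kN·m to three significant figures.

M_n ≈ 266 kN·m

Tension: T = A_s f_y = 1470 × 420 = 617400 N.
Try a within the flange: a = T/(0.85 f'_c b_f) = 617400/(0.85 × 23.2 × 660) = 47.44 mm.
Since a = 47.44 ≤ h_f = 115 mm, the stress block lies entirely in the flange; analyse as a rectangular beam of width b_f.
M_n = T(d − a/2) = 617400 × (455 − 23.72) = 266.27 × 10⁶ N·mm.
M_n = 266.27 kN·m.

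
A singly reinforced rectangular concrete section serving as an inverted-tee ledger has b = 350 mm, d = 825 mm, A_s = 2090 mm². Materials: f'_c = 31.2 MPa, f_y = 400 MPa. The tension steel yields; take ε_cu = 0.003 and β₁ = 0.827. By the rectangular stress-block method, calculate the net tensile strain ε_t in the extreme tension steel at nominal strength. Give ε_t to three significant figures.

a = A_s f_y/(0.85 f'_c b) = 90.07 mm.
β₁ = 0.827, so c = a/β₁ = 90.07/0.827 = 108.91 mm.
From the linear strain diagram with ε_cu = 0.003: ε_t = 0.003 (d − c)/c = 0.003 × (825 − 108.91)/108.91 = 0.0197.
Since ε_t ≥ 0.005, the section is tension-controlled.

ε_t ≈ 0.0197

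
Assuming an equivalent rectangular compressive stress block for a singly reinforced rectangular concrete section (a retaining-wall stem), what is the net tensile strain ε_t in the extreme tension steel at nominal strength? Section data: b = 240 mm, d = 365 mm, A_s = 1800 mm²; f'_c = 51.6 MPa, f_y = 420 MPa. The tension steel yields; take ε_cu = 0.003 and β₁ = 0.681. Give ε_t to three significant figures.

a = A_s f_y/(0.85 f'_c b) = 71.82 mm.
β₁ = 0.681, so c = a/β₁ = 71.82/0.681 = 105.46 mm.
From the linear strain diagram with ε_cu = 0.003: ε_t = 0.003 (d − c)/c = 0.003 × (365 − 105.46)/105.46 = 0.00738.
Since ε_t ≥ 0.005, the section is tension-controlled.

ε_t ≈ 0.00738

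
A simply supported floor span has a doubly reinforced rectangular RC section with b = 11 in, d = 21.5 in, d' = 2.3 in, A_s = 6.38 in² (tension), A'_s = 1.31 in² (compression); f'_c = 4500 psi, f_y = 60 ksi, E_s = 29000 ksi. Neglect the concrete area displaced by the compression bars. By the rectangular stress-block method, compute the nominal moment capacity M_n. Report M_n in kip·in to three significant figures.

Assume both steels yield.
a = (A_s − A'_s) f_y/(0.85 f'_c b) = (6.38 − 1.31) × 60/(0.85 × 4.5 × 11) = 7.230 in.
c = a/β₁ = 7.230/0.825 = 8.764 in; ε'_s = 0.003(c − d')/c = 0.0022 ≥ ε_y = 0.0021, so the compression steel yields.
M_n = (A_s − A'_s) f_y (d − a/2) + A'_s f_y (d − d') = 304.2 × (21.5 − 3.615) + 78.6 × (21.5 − 2.3) = 5440.6 + 1509.1 = 6949.7 kip·in.

M_n ≈ 6950 kip·in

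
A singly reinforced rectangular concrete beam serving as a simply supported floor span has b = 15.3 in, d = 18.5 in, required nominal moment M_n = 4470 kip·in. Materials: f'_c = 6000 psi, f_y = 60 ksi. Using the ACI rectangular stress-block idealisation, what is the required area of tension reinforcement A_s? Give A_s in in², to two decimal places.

A_s ≈ 4.44 in²

From M_n = 0.85 f'_c a b (d − a/2):
a = d − √(d² − 2M_n/(0.85 f'_c b)) = 18.5 − √(18.5² − 2 × 4470/(0.85 × 6 × 15.3)) = 3.411 in.
A_s = 0.85 f'_c a b / f_y = 0.85 × 6 × 3.411 × 15.3 / 60 = 4.436 in².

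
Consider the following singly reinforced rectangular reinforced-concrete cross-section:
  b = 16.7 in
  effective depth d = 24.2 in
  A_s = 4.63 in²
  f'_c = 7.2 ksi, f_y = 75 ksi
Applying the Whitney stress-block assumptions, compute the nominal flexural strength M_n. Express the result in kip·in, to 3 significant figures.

M_n ≈ 7810 kip·in

T = A_s f_y = 4.63 × 75 = 347.25 kips.
a = T/(0.85 f'_c b) = 347.25/(0.85 × 7.2 × 16.7) = 3.398 in.
M_n = T(d − a/2) = 347.25 × (24.2 − 1.699) = 7813.5 kip·in.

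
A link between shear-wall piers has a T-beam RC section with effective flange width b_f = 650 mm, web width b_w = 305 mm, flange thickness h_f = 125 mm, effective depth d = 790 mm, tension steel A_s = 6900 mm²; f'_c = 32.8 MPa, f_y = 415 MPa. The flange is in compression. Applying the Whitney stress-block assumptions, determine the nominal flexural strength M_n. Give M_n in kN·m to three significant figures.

Tension: T = A_s f_y = 6900 × 415 = 2863500 N.
Try a within the flange: a = T/(0.85 f'_c b_f) = 2863500/(0.85 × 32.8 × 650) = 158.01 mm.
a = 158.01 > h_f = 125 mm: the block extends into the web. Split into flange-overhang and web parts.
C_f = 0.85 f'_c (b_f − b_w) h_f = 0.85 × 32.8 × (650 − 305) × 125 = 1202325 N.
Remaining web compression depth: a_w = (T − C_f)/(0.85 f'_c b_w) = (2863500 − 1202325)/(0.85 × 32.8 × 305) = 195.35 mm.
M_n = C_f(d − h_f/2) + (T − C_f)(d − a_w/2) = 1202325 × (790 − 62.5) + 1661175 × (790 − 97.675) = 874.69 + 1150.07 = 2024.76 × 10⁶ N·mm.
M_n = 2024.76 kN·m.

M_n ≈ 2020 kN·m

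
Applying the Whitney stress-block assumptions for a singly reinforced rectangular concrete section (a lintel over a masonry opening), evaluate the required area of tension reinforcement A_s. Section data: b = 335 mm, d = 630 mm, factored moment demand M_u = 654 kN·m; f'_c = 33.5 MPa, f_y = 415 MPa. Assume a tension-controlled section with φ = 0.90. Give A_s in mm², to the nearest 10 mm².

A_s ≈ 3110 mm²

M_n = M_u/φ = 654/0.90 = 726.667 kN·m.
With M_n = 0.85 f'_c a b (d − a/2), solve the quadratic for a:
a = d − √(d² − 2M_n/(0.85 f'_c b)) = 630 − √(630² − 2 × 726.667×10⁶/(0.85 × 33.5 × 335)) = 135.49 mm.
A_s = 0.85 f'_c a b / f_y = 0.85 × 33.5 × 135.49 × 335 / 415 = 3114.4 mm².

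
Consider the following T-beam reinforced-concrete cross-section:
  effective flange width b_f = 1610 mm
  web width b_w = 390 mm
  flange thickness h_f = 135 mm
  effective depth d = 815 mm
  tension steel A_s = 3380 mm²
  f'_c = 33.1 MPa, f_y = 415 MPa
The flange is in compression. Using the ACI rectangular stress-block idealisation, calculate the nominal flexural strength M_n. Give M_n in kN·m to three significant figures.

Tension: T = A_s f_y = 3380 × 415 = 1402700 N.
Try a within the flange: a = T/(0.85 f'_c b_f) = 1402700/(0.85 × 33.1 × 1610) = 30.97 mm.
Since a = 30.97 ≤ h_f = 135 mm, the stress block lies entirely in the flange; analyse as a rectangular beam of width b_f.
M_n = T(d − a/2) = 1402700 × (815 − 15.485) = 1121.48 × 10⁶ N·mm.
M_n = 1121.48 kN·m.

M_n ≈ 1120 kN·m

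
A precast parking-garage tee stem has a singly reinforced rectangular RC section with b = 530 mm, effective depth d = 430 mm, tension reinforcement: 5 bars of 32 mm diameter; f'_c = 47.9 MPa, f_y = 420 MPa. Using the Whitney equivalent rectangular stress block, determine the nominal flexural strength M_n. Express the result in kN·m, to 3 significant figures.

A_s = 5 × 804 = 4020 mm².
T = A_s f_y = 4020 × 420 = 1688400 N = 1688.4 kN.
From C = T: a = T/(0.85 f'_c b) = 1688400/(0.85 × 47.9 × 530) = 78.24 mm.
M_n = T(d − a/2) = 1688.4 kN × (430 − 39.12) mm = 659.96 kN·m.

M_n ≈ 660 kN·m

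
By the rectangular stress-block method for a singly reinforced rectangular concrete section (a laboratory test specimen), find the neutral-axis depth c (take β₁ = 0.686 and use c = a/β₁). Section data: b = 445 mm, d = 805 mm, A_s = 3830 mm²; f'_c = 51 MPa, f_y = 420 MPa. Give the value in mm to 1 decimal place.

T = A_s f_y = 3830 × 420 = 1608600 N = 1608.6 kN.
Setting C = 0.85 f'_c a b equal to T: a = 1608600/(0.85 × 51 × 445) = 83.387 mm.
With β₁ = 0.686, c = a/β₁ = 83.387/0.686 = 121.6 mm.

c ≈ 121.6 mm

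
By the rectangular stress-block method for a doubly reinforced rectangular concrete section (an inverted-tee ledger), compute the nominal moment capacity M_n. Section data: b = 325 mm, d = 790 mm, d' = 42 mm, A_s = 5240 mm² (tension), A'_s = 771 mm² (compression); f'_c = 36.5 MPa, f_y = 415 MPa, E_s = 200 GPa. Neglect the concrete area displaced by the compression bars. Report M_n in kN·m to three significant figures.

Assume both tension and compression steel yield.
Net tension couple steel: A_s − A'_s = 4469 mm².
a = (A_s − A'_s) f_y / (0.85 f'_c b) = 1854635/(0.85 × 36.5 × 325) = 183.93 mm.
c = a/β₁ = 183.93/0.789 = 233.12 mm; ε'_s = 0.003(c − d')/c = 0.0025 ≥ f_y/E_s = 0.0021, so compression steel does yield.
M_n = (A_s − A'_s) f_y (d − a/2) + A'_s f_y (d − d') = [1854635 × (790 − 91.965) + 319965 × (790 − 42)] × 10⁻⁶ = 1294.60 + 239.33 = 1533.93 kN·m.

M_n ≈ 1530 kN·m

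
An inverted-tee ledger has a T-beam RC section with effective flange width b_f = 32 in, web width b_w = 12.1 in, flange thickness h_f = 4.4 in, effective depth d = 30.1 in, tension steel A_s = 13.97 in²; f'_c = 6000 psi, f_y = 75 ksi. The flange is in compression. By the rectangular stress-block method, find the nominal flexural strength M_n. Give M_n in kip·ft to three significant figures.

M_n ≈ 2300 kip·ft

Tension: T = A_s f_y = 13.97 × 75 = 1047.75 kips.
Try a within the flange: a = T/(0.85 f'_c b_f) = 1047.75/(0.85 × 6 × 32) = 6.420 in.
a = 6.420 > h_f = 4.4 in: the block extends into the web. Split into flange-overhang and web parts.
C_f = 0.85 f'_c (b_f − b_w) h_f = 0.85 × 6 × (32 − 12.1) × 4.4 = 446.6 kips.
Remaining web compression depth: a_w = (T − C_f)/(0.85 f'_c b_w) = (1047.75 − 446.6)/(0.85 × 6 × 12.1) = 9.742 in.
M_n = C_f(d − h_f/2) + (T − C_f)(d − a_w/2) = 446.6 × (30.1 − 2.2) + 601.15 × (30.1 − 4.871) = 12460.1 + 15166.4 = 27626.5 kip·in.
M_n = 27626.5/12 = 2302.21 kip·ft.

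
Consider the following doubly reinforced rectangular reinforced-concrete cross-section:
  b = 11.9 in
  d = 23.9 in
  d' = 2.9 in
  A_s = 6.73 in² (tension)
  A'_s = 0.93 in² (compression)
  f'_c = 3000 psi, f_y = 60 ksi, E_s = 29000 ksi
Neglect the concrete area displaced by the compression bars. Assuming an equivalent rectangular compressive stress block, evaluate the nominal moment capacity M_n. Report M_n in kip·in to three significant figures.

Assume both steels yield.
a = (A_s − A'_s) f_y/(0.85 f'_c b) = (6.73 − 0.93) × 60/(0.85 × 3 × 11.9) = 11.468 in.
c = a/β₁ = 11.468/0.85 = 13.492 in; ε'_s = 0.003(c − d')/c = 0.0024 ≥ ε_y = 0.0021, so the compression steel yields.
M_n = (A_s − A'_s) f_y (d − a/2) + A'_s f_y (d − d') = 348 × (23.9 − 5.734) + 55.8 × (23.9 − 2.9) = 6321.8 + 1171.8 = 7493.6 kip·in.

M_n ≈ 7490 kip·in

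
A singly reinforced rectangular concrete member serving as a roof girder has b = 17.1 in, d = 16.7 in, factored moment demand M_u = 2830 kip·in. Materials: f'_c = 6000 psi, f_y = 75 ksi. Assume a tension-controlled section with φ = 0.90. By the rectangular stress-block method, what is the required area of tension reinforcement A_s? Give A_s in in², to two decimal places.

A_s ≈ 2.70 in²

M_n = M_u/φ = 2830/0.90 = 3144.44 kip·in.
From M_n = 0.85 f'_c a b (d − a/2):
a = d − √(d² − 2M_n/(0.85 f'_c b)) = 16.7 − √(16.7² − 2 × 3144.44/(0.85 × 6 × 17.1)) = 2.320 in.
A_s = 0.85 f'_c a b / f_y = 0.85 × 6 × 2.320 × 17.1 / 75 = 2.698 in².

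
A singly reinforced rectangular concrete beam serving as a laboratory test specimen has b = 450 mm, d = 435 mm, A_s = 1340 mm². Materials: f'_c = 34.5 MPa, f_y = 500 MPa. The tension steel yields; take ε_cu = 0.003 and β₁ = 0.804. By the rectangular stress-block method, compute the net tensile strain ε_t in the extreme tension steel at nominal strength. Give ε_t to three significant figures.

ε_t ≈ 0.0177

a = A_s f_y/(0.85 f'_c b) = 50.77 mm.
β₁ = 0.804, so c = a/β₁ = 50.77/0.804 = 63.15 mm.
From the linear strain diagram with ε_cu = 0.003: ε_t = 0.003 (d − c)/c = 0.003 × (435 − 63.15)/63.15 = 0.0177.
Since ε_t ≥ 0.005, the section is tension-controlled.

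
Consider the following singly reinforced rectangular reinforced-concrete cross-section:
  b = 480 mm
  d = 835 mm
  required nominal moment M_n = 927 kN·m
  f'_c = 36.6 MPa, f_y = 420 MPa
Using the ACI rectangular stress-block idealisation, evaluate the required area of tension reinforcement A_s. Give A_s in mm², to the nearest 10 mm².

With M_n = 0.85 f'_c a b (d − a/2), solve the quadratic for a:
a = d − √(d² − 2M_n/(0.85 f'_c b)) = 835 − √(835² − 2 × 927×10⁶/(0.85 × 36.6 × 480)) = 77.99 mm.
A_s = 0.85 f'_c a b / f_y = 0.85 × 36.6 × 77.99 × 480 / 420 = 2772.9 mm².

A_s ≈ 2770 mm²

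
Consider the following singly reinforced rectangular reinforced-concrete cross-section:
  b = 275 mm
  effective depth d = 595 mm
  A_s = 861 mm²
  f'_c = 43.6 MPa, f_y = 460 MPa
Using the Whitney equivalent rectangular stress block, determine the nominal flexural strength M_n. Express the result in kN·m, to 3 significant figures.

M_n ≈ 228 kN·m

T = A_s f_y = 861 × 460 = 396060 N = 396.06 kN.
From C = T: a = T/(0.85 f'_c b) = 396060/(0.85 × 43.6 × 275) = 38.86 mm.
M_n = T(d − a/2) = 396.06 kN × (595 − 19.43) mm = 227.96 kN·m.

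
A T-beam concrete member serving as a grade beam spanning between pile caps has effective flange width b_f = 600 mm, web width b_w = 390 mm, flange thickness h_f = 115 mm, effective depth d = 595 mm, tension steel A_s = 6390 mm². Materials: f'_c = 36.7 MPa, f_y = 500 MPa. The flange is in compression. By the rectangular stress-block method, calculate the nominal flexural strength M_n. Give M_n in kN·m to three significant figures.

Tension: T = A_s f_y = 6390 × 500 = 3195000 N.
Try a within the flange: a = T/(0.85 f'_c b_f) = 3195000/(0.85 × 36.7 × 600) = 170.70 mm.
a = 170.70 > h_f = 115 mm: the block extends into the web. Split into flange-overhang and web parts.
C_f = 0.85 f'_c (b_f − b_w) h_f = 0.85 × 36.7 × (600 − 390) × 115 = 753359 N.
Remaining web compression depth: a_w = (T − C_f)/(0.85 f'_c b_w) = (3195000 − 753359)/(0.85 × 36.7 × 390) = 200.69 mm.
M_n = C_f(d − h_f/2) + (T − C_f)(d − a_w/2) = 753359 × (595 − 57.5) + 2441641 × (595 − 100.345) = 404.93 + 1207.77 = 1612.70 × 10⁶ N·mm.
M_n = 1612.70 kN·m.

M_n ≈ 1610 kN·m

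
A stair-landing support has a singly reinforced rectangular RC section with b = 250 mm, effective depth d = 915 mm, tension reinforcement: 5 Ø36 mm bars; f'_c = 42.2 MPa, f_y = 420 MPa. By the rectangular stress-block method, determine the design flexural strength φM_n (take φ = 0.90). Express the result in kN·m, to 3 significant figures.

A_s = 5 × 1018 = 5090 mm².
T = A_s f_y = 5090 × 420 = 2137800 N = 2137.8 kN.
From C = T: a = T/(0.85 f'_c b) = 2137800/(0.85 × 42.2 × 250) = 238.39 mm.
M_n = T(d − a/2) = 2137.8 kN × (915 − 119.195) mm = 1701.27 kN·m.
φM_n = 0.90 × 1701.27 = 1531.14 kN·m.

φM_n ≈ 1530 kN·m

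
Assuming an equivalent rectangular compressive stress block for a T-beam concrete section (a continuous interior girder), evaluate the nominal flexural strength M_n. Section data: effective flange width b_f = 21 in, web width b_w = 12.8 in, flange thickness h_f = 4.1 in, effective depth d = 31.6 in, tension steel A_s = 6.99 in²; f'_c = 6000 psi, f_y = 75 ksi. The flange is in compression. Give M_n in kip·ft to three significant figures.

M_n ≈ 1270 kip·ft

Tension: T = A_s f_y = 6.99 × 75 = 524.25 kips.
Try a within the flange: a = T/(0.85 f'_c b_f) = 524.25/(0.85 × 6 × 21) = 4.895 in.
a = 4.895 > h_f = 4.1 in: the block extends into the web. Split into flange-overhang and web parts.
C_f = 0.85 f'_c (b_f − b_w) h_f = 0.85 × 6 × (21 − 12.8) × 4.1 = 171.5 kips.
Remaining web compression depth: a_w = (T − C_f)/(0.85 f'_c b_w) = (524.25 − 171.5)/(0.85 × 6 × 12.8) = 5.404 in.
M_n = C_f(d − h_f/2) + (T − C_f)(d − a_w/2) = 171.5 × (31.6 − 2.05) + 352.75 × (31.6 − 2.702) = 5067.8 + 10193.8 = 15261.6 kip·in.
M_n = 15261.6/12 = 1271.80 kip·ft.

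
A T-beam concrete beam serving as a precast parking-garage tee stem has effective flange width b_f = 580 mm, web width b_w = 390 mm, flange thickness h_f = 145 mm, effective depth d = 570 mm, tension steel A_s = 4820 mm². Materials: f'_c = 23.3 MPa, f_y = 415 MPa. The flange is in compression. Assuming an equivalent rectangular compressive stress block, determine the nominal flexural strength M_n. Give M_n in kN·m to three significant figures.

M_n ≈ 964 kN·m

Tension: T = A_s f_y = 4820 × 415 = 2000300 N.
Try a within the flange: a = T/(0.85 f'_c b_f) = 2000300/(0.85 × 23.3 × 580) = 174.14 mm.
a = 174.14 > h_f = 145 mm: the block extends into the web. Split into flange-overhang and web parts.
C_f = 0.85 f'_c (b_f − b_w) h_f = 0.85 × 23.3 × (580 − 390) × 145 = 545628 N.
Remaining web compression depth: a_w = (T − C_f)/(0.85 f'_c b_w) = (2000300 − 545628)/(0.85 × 23.3 × 390) = 188.33 mm.
M_n = C_f(d − h_f/2) + (T − C_f)(d − a_w/2) = 545628 × (570 − 72.5) + 1454672 × (570 − 94.165) = 271.45 + 692.18 = 963.63 × 10⁶ N·mm.
M_n = 963.63 kN·m.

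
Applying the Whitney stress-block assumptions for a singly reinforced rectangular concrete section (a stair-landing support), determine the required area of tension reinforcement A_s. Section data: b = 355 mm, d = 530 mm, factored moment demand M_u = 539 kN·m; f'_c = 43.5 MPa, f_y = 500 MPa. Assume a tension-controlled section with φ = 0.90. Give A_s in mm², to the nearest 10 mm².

M_n = M_u/φ = 539/0.90 = 598.889 kN·m.
With M_n = 0.85 f'_c a b (d − a/2), solve the quadratic for a:
a = d − √(d² − 2M_n/(0.85 f'_c b)) = 530 − √(530² − 2 × 598.889×10⁶/(0.85 × 43.5 × 355)) = 94.51 mm.
A_s = 0.85 f'_c a b / f_y = 0.85 × 43.5 × 94.51 × 355 / 500 = 2481.1 mm².

A_s ≈ 2480 mm²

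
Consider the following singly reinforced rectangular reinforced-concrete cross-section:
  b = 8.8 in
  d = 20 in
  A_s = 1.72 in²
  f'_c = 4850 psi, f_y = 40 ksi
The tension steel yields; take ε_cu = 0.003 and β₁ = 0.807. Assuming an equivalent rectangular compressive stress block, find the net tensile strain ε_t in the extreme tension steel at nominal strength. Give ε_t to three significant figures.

a = A_s f_y/(0.85 f'_c b) = 1.896 in.
β₁ = 0.807, so c = a/β₁ = 1.896/0.807 = 2.349 in.
From the linear strain diagram with ε_cu = 0.003: ε_t = 0.003 (d − c)/c = 0.003 × (20 − 2.349)/2.349 = 0.0225.
Since ε_t ≥ 0.005, the section is tension-controlled.

ε_t ≈ 0.0225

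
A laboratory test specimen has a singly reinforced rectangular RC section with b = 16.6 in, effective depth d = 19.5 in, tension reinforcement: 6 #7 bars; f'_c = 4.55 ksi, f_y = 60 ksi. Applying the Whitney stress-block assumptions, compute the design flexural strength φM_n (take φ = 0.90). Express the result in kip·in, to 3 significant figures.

A_s = 6 × 0.6 = 3.6 in².
T = A_s f_y = 3.6 × 60 = 216 kips.
a = T/(0.85 f'_c b) = 216/(0.85 × 4.55 × 16.6) = 3.364 in.
M_n = T(d − a/2) = 216 × (19.5 − 1.682) = 3848.7 kip·in.
φM_n = 0.90 × 3848.7 = 3463.8 kip·in.

φM_n ≈ 3460 kip·in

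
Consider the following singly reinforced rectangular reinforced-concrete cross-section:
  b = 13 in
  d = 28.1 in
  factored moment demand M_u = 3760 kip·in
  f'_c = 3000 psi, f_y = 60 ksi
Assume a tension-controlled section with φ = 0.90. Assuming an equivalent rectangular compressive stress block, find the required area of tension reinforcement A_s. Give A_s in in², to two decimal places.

A_s ≈ 2.72 in²

M_n = M_u/φ = 3760/0.90 = 4177.78 kip·in.
From M_n = 0.85 f'_c a b (d − a/2):
a = d − √(d² − 2M_n/(0.85 f'_c b)) = 28.1 − √(28.1² − 2 × 4177.78/(0.85 × 3 × 13)) = 4.915 in.
A_s = 0.85 f'_c a b / f_y = 0.85 × 3 × 4.915 × 13 / 60 = 2.716 in².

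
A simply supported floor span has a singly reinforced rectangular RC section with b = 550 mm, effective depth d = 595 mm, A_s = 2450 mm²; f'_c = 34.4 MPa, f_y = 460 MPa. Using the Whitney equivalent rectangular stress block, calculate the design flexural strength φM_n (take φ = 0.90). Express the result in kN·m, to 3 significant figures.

T = A_s f_y = 2450 × 460 = 1127000 N = 1127 kN.
From C = T: a = T/(0.85 f'_c b) = 1127000/(0.85 × 34.4 × 550) = 70.08 mm.
M_n = T(d − a/2) = 1127 kN × (595 − 35.04) mm = 631.07 kN·m.
φM_n = 0.90 × 631.07 = 567.96 kN·m.

φM_n ≈ 568 kN·m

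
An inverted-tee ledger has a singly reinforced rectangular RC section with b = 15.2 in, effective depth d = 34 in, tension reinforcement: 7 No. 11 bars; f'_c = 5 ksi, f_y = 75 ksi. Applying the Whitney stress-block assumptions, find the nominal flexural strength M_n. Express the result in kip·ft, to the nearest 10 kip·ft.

M_n ≈ 1890 kip·ft

A_s = 7 × 1.56 = 10.92 in².
T = A_s f_y = 10.92 × 75 = 819 kips.
a = T/(0.85 f'_c b) = 819/(0.85 × 5 × 15.2) = 12.678 in.
M_n = T(d − a/2) = 819 × (34 − 6.339) = 22654.4 kip·in = 22654.4/12 = 1887.87 kip·ft.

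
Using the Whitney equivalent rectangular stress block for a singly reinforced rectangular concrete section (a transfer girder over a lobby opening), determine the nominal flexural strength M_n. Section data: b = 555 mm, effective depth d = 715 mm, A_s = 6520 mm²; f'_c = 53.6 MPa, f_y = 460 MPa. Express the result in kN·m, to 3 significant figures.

T = A_s f_y = 6520 × 460 = 2999200 N = 2999.2 kN.
From C = T: a = T/(0.85 f'_c b) = 2999200/(0.85 × 53.6 × 555) = 118.61 mm.
M_n = T(d − a/2) = 2999.2 kN × (715 − 59.305) mm = 1966.56 kN·m.

M_n ≈ 1970 kN·m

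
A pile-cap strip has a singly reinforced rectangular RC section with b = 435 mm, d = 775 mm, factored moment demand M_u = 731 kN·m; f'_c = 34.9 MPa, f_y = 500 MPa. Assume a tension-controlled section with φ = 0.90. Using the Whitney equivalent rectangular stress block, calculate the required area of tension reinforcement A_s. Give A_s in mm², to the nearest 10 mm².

A_s ≈ 2220 mm²

M_n = M_u/φ = 731/0.90 = 812.222 kN·m.
With M_n = 0.85 f'_c a b (d − a/2), solve the quadratic for a:
a = d − √(d² − 2M_n/(0.85 f'_c b)) = 775 − √(775² − 2 × 812.222×10⁶/(0.85 × 34.9 × 435)) = 85.99 mm.
A_s = 0.85 f'_c a b / f_y = 0.85 × 34.9 × 85.99 × 435 / 500 = 2219.3 mm².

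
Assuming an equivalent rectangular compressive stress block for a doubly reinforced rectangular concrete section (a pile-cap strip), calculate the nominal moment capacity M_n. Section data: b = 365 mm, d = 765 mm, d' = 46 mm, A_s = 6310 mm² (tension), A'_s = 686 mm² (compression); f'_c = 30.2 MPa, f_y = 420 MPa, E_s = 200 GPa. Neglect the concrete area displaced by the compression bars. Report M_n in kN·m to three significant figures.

M_n ≈ 1720 kN·m

Assume both tension and compression steel yield.
Net tension couple steel: A_s − A'_s = 5624 mm².
a = (A_s − A'_s) f_y / (0.85 f'_c b) = 2362080/(0.85 × 30.2 × 365) = 252.10 mm.
c = a/β₁ = 252.10/0.834 = 302.28 mm; ε'_s = 0.003(c − d')/c = 0.0025 ≥ f_y/E_s = 0.0021, so compression steel does yield.
M_n = (A_s − A'_s) f_y (d − a/2) + A'_s f_y (d − d') = [2362080 × (765 − 126.05) + 288120 × (765 − 46)] × 10⁻⁶ = 1509.25 + 207.16 = 1716.41 kN·m.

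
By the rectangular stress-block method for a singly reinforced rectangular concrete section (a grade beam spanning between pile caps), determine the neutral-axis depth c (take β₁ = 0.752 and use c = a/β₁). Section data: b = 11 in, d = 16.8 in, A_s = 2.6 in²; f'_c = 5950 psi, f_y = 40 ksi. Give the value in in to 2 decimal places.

c ≈ 2.49 in

T = A_s f_y = 2.6 × 40 = 104 kips.
a = T/(0.85 f'_c b) = 104/(0.85 × 5.95 × 11) = 1.8694 in.
With β₁ = 0.752, c = a/β₁ = 1.8694/0.752 = 2.49 in.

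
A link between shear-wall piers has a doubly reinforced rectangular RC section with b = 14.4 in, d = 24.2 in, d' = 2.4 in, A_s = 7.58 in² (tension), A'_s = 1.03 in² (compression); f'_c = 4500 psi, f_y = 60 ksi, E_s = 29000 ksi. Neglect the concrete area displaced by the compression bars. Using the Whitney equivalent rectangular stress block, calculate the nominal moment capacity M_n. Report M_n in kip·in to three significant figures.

M_n ≈ 9460 kip·in

Assume both steels yield.
a = (A_s − A'_s) f_y/(0.85 f'_c b) = (7.58 − 1.03) × 60/(0.85 × 4.5 × 14.4) = 7.135 in.
c = a/β₁ = 7.135/0.825 = 8.648 in; ε'_s = 0.003(c − d')/c = 0.0022 ≥ ε_y = 0.0021, so the compression steel yields.
M_n = (A_s − A'_s) f_y (d − a/2) + A'_s f_y (d − d') = 393 × (24.2 − 3.5675) + 61.8 × (24.2 − 2.4) = 8108.6 + 1347.2 = 9455.8 kip·in.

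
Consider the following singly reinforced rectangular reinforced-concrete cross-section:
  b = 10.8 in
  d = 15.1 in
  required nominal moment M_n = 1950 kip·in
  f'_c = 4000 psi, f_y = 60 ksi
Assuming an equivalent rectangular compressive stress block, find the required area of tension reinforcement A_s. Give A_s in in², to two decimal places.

From M_n = 0.85 f'_c a b (d − a/2):
a = d − √(d² − 2M_n/(0.85 f'_c b)) = 15.1 − √(15.1² − 2 × 1950/(0.85 × 4 × 10.8)) = 4.064 in.
A_s = 0.85 f'_c a b / f_y = 0.85 × 4 × 4.064 × 10.8 / 60 = 2.487 in².

A_s ≈ 2.49 in²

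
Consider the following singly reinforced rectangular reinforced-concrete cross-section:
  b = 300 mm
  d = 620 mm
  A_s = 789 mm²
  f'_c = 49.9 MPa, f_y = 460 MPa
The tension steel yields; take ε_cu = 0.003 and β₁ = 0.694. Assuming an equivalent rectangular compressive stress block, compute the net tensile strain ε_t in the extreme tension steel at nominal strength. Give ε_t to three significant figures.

ε_t ≈ 0.0423

a = A_s f_y/(0.85 f'_c b) = 28.52 mm.
β₁ = 0.694, so c = a/β₁ = 28.52/0.694 = 41.10 mm.
From the linear strain diagram with ε_cu = 0.003: ε_t = 0.003 (d − c)/c = 0.003 × (620 − 41.10)/41.10 = 0.0423.
Since ε_t ≥ 0.005, the section is tension-controlled.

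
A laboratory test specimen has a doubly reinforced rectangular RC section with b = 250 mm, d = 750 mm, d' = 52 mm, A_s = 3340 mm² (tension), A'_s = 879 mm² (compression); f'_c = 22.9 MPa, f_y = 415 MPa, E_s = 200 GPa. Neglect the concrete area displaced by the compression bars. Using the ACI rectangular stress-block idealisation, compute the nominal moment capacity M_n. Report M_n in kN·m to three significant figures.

Assume both tension and compression steel yield.
Net tension couple steel: A_s − A'_s = 2461 mm².
a = (A_s − A'_s) f_y / (0.85 f'_c b) = 1021315/(0.85 × 22.9 × 250) = 209.88 mm.
c = a/β₁ = 209.88/0.85 = 246.92 mm; ε'_s = 0.003(c − d')/c = 0.0024 ≥ f_y/E_s = 0.0021, so compression steel does yield.
M_n = (A_s − A'_s) f_y (d − a/2) + A'_s f_y (d − d') = [1021315 × (750 − 104.94) + 364785 × (750 − 52)] × 10⁻⁶ = 658.81 + 254.62 = 913.43 kN·m.

M_n ≈ 913 kN·m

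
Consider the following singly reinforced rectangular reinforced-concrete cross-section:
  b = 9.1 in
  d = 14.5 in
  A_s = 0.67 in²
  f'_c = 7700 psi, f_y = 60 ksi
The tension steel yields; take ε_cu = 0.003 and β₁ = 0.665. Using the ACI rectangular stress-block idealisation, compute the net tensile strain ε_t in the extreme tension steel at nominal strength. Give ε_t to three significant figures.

ε_t ≈ 0.0399

a = A_s f_y/(0.85 f'_c b) = 0.675 in.
β₁ = 0.665, so c = a/β₁ = 0.675/0.665 = 1.015 in.
From the linear strain diagram with ε_cu = 0.003: ε_t = 0.003 (d − c)/c = 0.003 × (14.5 − 1.015)/1.015 = 0.0399.
Since ε_t ≥ 0.005, the section is tension-controlled.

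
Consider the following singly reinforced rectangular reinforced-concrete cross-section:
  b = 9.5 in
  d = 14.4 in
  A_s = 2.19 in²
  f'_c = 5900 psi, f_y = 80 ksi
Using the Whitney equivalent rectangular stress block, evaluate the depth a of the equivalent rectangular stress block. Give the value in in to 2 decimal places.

T = A_s f_y = 2.19 × 80 = 175.2 kips.
a = T/(0.85 f'_c b) = 175.2/(0.85 × 5.9 × 9.5) = 3.68 in.

a ≈ 3.68 in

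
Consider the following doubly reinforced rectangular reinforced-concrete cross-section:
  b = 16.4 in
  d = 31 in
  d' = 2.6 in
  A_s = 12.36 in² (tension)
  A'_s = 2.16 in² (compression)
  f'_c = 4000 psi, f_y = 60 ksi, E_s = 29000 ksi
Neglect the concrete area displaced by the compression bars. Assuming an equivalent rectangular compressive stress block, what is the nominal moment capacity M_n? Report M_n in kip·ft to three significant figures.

Assume both steels yield.
a = (A_s − A'_s) f_y/(0.85 f'_c b) = (12.36 − 2.16) × 60/(0.85 × 4 × 16.4) = 10.976 in.
c = a/β₁ = 10.976/0.85 = 12.913 in; ε'_s = 0.003(c − d')/c = 0.0024 ≥ ε_y = 0.0021, so the compression steel yields.
M_n = (A_s − A'_s) f_y (d − a/2) + A'_s f_y (d − d') = 612 × (31 − 5.488) + 129.6 × (31 − 2.6) = 15613.3 + 3680.6 = 19293.9 kip·in = 19293.9/12 = 1607.83 kip·ft.

M_n ≈ 1610 kip·ft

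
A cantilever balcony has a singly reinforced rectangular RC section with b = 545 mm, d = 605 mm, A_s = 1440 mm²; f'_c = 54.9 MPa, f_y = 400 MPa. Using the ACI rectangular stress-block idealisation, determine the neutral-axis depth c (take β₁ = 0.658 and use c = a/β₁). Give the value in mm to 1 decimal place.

c ≈ 34.4 mm

T = A_s f_y = 1440 × 400 = 576000 N = 576 kN.
Setting C = 0.85 f'_c a b equal to T: a = 576000/(0.85 × 54.9 × 545) = 22.648 mm.
With β₁ = 0.658, c = a/β₁ = 22.648/0.658 = 34.4 mm.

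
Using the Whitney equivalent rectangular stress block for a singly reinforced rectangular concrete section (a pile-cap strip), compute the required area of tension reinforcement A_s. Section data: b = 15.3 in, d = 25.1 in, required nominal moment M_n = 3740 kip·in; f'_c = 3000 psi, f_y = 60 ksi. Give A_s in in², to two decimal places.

From M_n = 0.85 f'_c a b (d − a/2):
a = d − √(d² − 2M_n/(0.85 f'_c b)) = 25.1 − √(25.1² − 2 × 3740/(0.85 × 3 × 15.3)) = 4.165 in.
A_s = 0.85 f'_c a b / f_y = 0.85 × 3 × 4.165 × 15.3 / 60 = 2.708 in².

A_s ≈ 2.71 in²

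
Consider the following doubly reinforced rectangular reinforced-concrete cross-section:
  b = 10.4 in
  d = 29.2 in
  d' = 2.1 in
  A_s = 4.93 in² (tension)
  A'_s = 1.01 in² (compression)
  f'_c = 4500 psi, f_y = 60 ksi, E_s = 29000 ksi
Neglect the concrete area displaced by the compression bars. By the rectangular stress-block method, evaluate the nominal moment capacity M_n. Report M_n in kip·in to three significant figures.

Assume both steels yield.
a = (A_s − A'_s) f_y/(0.85 f'_c b) = (4.93 − 1.01) × 60/(0.85 × 4.5 × 10.4) = 5.913 in.
c = a/β₁ = 5.913/0.825 = 7.167 in; ε'_s = 0.003(c − d')/c = 0.0021 ≥ ε_y = 0.0021, so the compression steel yields.
M_n = (A_s − A'_s) f_y (d − a/2) + A'_s f_y (d − d') = 235.2 × (29.2 − 2.9565) + 60.6 × (29.2 − 2.1) = 6172.5 + 1642.3 = 7814.8 kip·in.

M_n ≈ 7810 kip·in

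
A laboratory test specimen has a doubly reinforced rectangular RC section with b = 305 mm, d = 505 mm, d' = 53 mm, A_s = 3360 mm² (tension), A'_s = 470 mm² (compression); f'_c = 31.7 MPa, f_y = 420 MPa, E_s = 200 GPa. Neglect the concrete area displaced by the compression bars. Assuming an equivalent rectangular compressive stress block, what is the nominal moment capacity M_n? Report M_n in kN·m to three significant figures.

M_n ≈ 613 kN·m

Assume both tension and compression steel yield.
Net tension couple steel: A_s − A'_s = 2890 mm².
a = (A_s − A'_s) f_y / (0.85 f'_c b) = 1213800/(0.85 × 31.7 × 305) = 147.70 mm.
c = a/β₁ = 147.70/0.824 = 179.25 mm; ε'_s = 0.003(c − d')/c = 0.0021 ≥ f_y/E_s = 0.0021, so compression steel does yield.
M_n = (A_s − A'_s) f_y (d − a/2) + A'_s f_y (d − d') = [1213800 × (505 − 73.85) + 197400 × (505 − 53)] × 10⁻⁶ = 523.33 + 89.22 = 612.55 kN·m.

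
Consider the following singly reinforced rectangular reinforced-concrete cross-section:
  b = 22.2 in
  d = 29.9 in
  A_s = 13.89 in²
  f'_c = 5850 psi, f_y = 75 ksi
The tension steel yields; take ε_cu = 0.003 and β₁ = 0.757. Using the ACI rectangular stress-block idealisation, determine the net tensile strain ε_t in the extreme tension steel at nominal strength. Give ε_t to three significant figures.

ε_t ≈ 0.00420

a = A_s f_y/(0.85 f'_c b) = 9.437 in.
β₁ = 0.757, so c = a/β₁ = 9.437/0.757 = 12.466 in.
From the linear strain diagram with ε_cu = 0.003: ε_t = 0.003 (d − c)/c = 0.003 × (29.9 − 12.466)/12.466 = 0.00420.
ε_t is between 0.004 and 0.005 — transition zone.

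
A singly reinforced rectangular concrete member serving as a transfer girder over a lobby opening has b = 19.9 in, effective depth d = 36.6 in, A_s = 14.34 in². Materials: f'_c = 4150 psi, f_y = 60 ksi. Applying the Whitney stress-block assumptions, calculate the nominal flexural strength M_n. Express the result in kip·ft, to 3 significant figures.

M_n ≈ 2180 kip·ft

T = A_s f_y = 14.34 × 60 = 860.4 kips.
a = T/(0.85 f'_c b) = 860.4/(0.85 × 4.15 × 19.9) = 12.257 in.
M_n = T(d − a/2) = 860.4 × (36.6 − 6.1285) = 26217.7 kip·in = 26217.7/12 = 2184.81 kip·ft.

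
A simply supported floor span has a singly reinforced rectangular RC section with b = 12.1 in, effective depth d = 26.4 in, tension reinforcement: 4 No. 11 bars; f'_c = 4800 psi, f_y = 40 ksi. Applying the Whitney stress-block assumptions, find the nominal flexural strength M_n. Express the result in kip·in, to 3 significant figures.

A_s = 4 × 1.56 = 6.24 in².
T = A_s f_y = 6.24 × 40 = 249.6 kips.
a = T/(0.85 f'_c b) = 249.6/(0.85 × 4.8 × 12.1) = 5.056 in.
M_n = T(d − a/2) = 249.6 × (26.4 − 2.528) = 5958.5 kip·in.

M_n ≈ 5960 kip·in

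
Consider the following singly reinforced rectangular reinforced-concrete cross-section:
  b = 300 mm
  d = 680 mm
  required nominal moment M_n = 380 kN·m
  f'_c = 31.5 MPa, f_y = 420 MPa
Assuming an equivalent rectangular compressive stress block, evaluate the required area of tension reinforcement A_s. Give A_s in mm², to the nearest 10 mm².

A_s ≈ 1410 mm²

With M_n = 0.85 f'_c a b (d − a/2), solve the quadratic for a:
a = d − √(d² − 2M_n/(0.85 f'_c b)) = 680 − √(680² − 2 × 380×10⁶/(0.85 × 31.5 × 300)) = 73.55 mm.
A_s = 0.85 f'_c a b / f_y = 0.85 × 31.5 × 73.55 × 300 / 420 = 1406.6 mm².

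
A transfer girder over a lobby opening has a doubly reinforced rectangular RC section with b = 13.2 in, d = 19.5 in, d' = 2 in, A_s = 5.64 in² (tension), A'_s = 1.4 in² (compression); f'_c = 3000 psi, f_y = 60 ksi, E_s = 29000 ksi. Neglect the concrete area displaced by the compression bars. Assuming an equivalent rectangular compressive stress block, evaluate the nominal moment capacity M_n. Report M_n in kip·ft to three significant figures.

Assume both steels yield.
a = (A_s − A'_s) f_y/(0.85 f'_c b) = (5.64 − 1.4) × 60/(0.85 × 3 × 13.2) = 7.558 in.
c = a/β₁ = 7.558/0.85 = 8.892 in; ε'_s = 0.003(c − d')/c = 0.0023 ≥ ε_y = 0.0021, so the compression steel yields.
M_n = (A_s − A'_s) f_y (d − a/2) + A'_s f_y (d − d') = 254.4 × (19.5 − 3.779) + 84 × (19.5 − 2) = 3999.4 + 1470.0 = 5469.4 kip·in = 5469.4/12 = 455.78 kip·ft.

M_n ≈ 456 kip·ft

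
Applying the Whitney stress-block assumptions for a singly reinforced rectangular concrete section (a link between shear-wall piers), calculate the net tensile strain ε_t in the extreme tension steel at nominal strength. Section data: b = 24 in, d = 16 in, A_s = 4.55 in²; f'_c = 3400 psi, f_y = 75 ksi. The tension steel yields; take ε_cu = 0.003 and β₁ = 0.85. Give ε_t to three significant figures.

ε_t ≈ 0.00529

a = A_s f_y/(0.85 f'_c b) = 4.920 in.
β₁ = 0.85, so c = a/β₁ = 4.920/0.85 = 5.788 in.
From the linear strain diagram with ε_cu = 0.003: ε_t = 0.003 (d − c)/c = 0.003 × (16 − 5.788)/5.788 = 0.00529.
Since ε_t ≥ 0.005, the section is tension-controlled.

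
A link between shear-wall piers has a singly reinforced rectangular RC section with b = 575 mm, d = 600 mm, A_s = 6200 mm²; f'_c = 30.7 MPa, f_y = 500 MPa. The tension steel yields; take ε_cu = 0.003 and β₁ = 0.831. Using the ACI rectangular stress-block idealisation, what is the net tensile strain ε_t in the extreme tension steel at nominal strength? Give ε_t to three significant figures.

ε_t ≈ 0.00424

a = A_s f_y/(0.85 f'_c b) = 206.60 mm.
β₁ = 0.831, so c = a/β₁ = 206.60/0.831 = 248.62 mm.
From the linear strain diagram with ε_cu = 0.003: ε_t = 0.003 (d − c)/c = 0.003 × (600 − 248.62)/248.62 = 0.00424.
ε_t is between 0.004 and 0.005 — transition zone.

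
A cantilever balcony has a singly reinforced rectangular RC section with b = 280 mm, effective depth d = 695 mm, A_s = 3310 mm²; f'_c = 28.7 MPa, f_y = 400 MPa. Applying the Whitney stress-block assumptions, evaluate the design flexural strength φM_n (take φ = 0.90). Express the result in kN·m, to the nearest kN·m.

T = A_s f_y = 3310 × 400 = 1324000 N = 1324 kN.
From C = T: a = T/(0.85 f'_c b) = 1324000/(0.85 × 28.7 × 280) = 193.83 mm.
M_n = T(d − a/2) = 1324 kN × (695 − 96.915) mm = 791.86 kN·m.
φM_n = 0.90 × 791.86 = 712.67 kN·m.

φM_n ≈ 713 kN·m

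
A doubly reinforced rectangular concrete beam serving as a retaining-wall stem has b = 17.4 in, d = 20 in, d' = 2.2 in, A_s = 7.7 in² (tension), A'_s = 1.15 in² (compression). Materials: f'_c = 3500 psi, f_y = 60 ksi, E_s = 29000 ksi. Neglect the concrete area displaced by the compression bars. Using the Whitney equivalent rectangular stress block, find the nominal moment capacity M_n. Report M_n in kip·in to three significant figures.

Assume both steels yield.
a = (A_s − A'_s) f_y/(0.85 f'_c b) = (7.7 − 1.15) × 60/(0.85 × 3.5 × 17.4) = 7.592 in.
c = a/β₁ = 7.592/0.85 = 8.932 in; ε'_s = 0.003(c − d')/c = 0.0023 ≥ ε_y = 0.0021, so the compression steel yields.
M_n = (A_s − A'_s) f_y (d − a/2) + A'_s f_y (d − d') = 393 × (20 − 3.796) + 69 × (20 − 2.2) = 6368.2 + 1228.2 = 7596.4 kip·in.

M_n ≈ 7600 kip·in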